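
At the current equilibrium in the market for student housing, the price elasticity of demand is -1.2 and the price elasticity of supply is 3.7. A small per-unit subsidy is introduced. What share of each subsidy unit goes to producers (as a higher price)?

Producer share = 12/49

For a small subsidy around the equilibrium, the benefit split depends on the relative slopes, which at a point are proportional to the elasticities.
Buyer share = εs/(εs + |εd|) = 3.7/(3.7 + 1.2) = 37/49; seller share = |εd|/(εs + |εd|) = 12/49.
So producers capture 12/49 of the subsidy.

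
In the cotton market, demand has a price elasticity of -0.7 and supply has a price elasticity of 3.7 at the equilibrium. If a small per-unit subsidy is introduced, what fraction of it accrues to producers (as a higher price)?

For a small subsidy around the equilibrium, the benefit split depends on the relative slopes, which at a point are proportional to the elasticities.
Buyer share = εs/(εs + |εd|) = 3.7/(3.7 + 0.7) = 37/44; seller share = |εd|/(εs + |εd|) = 7/44.
So producers capture 7/44 of the subsidy.

Producer share = 7/44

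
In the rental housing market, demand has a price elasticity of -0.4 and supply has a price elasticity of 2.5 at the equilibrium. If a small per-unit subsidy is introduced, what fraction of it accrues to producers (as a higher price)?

Producer share = 4/29

For a small subsidy around the equilibrium, the benefit split depends on the relative slopes, which at a point are proportional to the elasticities.
Buyer share = εs/(εs + |εd|) = 2.5/(2.5 + 0.4) = 25/29; seller share = |εd|/(εs + |εd|) = 4/29.
So producers capture 4/29 of the subsidy.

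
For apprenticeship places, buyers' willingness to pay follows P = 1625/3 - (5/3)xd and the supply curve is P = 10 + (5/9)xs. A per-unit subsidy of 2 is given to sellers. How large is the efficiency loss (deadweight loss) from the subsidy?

Deadweight loss = 0.9

Pre-subsidy: 1625/3 - (5/3)x = 10 + (5/9)x gives x* = 239.25 and P* = 1715/12.
With the subsidy, sellers receive Ps = Pb + 2 for each unit, where Pb is the price buyers pay.
On the curves, Pb = 1625/3 - (5/3)x and Ps = 10 + (5/9)x; the wedge Ps − Pb = 2 gives 10 + (5/9)x − (1625/3 - (5/3)x) = 2, so x' = 240.15.
Then Pb = 1625/3 − (5/3)·240.15 = 1697/12 and Ps = 10 + (5/9)·240.15 = 1721/12.
The subsidy expands output by 240.15 − 239.25 = 0.9 past the efficient level; on those units the gap between marginal cost and willingness to pay runs from 0 up to 2.
DWL = ½ × 2 × 0.9 = 0.9.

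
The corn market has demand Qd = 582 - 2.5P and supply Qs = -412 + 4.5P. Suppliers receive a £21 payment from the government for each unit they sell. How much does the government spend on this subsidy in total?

Government cost = £5475.75

Pre-subsidy: 582 - 2.5P = -412 + 4.5P gives P* = 142, Q* = 227.
With the subsidy, sellers receive Ps = Pb + 21 for each unit, where Pb is the price buyers pay.
Supply in terms of Pb becomes Qs = -412 + 4.5(Pb + 21) = -317.5 + 4.5Pb. Setting this equal to demand: 582 - 2.5Pb = -317.5 + 4.5Pb, so Pb = 128.5.
Sellers receive Ps = 128.5 + 21 = 149.5; Q' = 582 − 2.5·128.5 = 260.75.
Government outlay = subsidy × quantity = 21 × 260.75 = 5475.75.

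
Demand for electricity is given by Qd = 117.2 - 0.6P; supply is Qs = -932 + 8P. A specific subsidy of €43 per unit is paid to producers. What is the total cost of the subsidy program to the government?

Government cost = €2924

Pre-subsidy: 117.2 - 0.6P = -932 + 8P gives P* = 122, Q* = 44.
With the subsidy, sellers receive Ps = Pb + 43 for each unit, where Pb is the price buyers pay.
Supply in terms of Pb becomes Qs = -932 + 8(Pb + 43) = -588 + 8Pb. Setting this equal to demand: 117.2 - 0.6Pb = -588 + 8Pb, so Pb = 82.
Sellers receive Ps = 82 + 43 = 125; Q' = 117.2 − 0.6·82 = 68.
Government outlay = subsidy × quantity = 43 × 68 = 2924.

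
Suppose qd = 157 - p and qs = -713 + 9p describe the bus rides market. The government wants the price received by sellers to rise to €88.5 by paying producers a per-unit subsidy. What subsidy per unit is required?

Required subsidy s = €15 per unit

At a seller price of 88.5, quantity supplied is -713 + 9·88.5 = 83.5.
Buyers absorb 83.5 only when they pay pb with 157 − 1·pb = 83.5, i.e. pb = 73.5.
s = ps − pb = 88.5 − 73.5 = 15.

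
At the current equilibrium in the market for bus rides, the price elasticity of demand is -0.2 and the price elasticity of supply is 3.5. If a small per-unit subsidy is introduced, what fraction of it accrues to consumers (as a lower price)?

Consumer share = 35/37

For a small subsidy around the equilibrium, the benefit split depends on the relative slopes, which at a point are proportional to the elasticities.
Buyer share = εs/(εs + |εd|) = 3.5/(3.5 + 0.2) = 35/37; seller share = |εd|/(εs + |εd|) = 2/37.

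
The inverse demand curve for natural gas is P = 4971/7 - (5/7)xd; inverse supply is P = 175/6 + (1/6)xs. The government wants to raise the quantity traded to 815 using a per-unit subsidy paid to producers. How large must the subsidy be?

At x = 815, from the demand curve buyers pay Pb = 4971/7 − (5/7)·815 = 128; from the supply curve sellers need Ps = 175/6 + (1/6)·815 = 165.
The subsidy must fill the gap: s = Ps − Pb = 165 − 128 = 37.

Required subsidy s = 37 per unit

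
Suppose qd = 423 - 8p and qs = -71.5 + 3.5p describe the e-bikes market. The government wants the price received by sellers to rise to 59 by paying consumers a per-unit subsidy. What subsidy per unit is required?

Required subsidy s = 23 per unit

At a seller price of 59, quantity supplied is -71.5 + 3.5·59 = 135.
Buyers absorb 135 only when they pay pb with 423 − 8·pb = 135, i.e. pb = 36.
s = ps − pb = 59 − 36 = 23.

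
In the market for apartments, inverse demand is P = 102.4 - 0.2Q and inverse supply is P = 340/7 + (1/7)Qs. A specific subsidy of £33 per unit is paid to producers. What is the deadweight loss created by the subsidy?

Pre-subsidy: 102.4 - 0.2Q = 340/7 + (1/7)Q gives Q* = 157 and P* = 71.
With the subsidy, sellers receive Ps = Pb + 33 for each unit, where Pb is the price buyers pay.
On the curves, Pb = 102.4 - 0.2Q and Ps = 340/7 + (1/7)Q; the wedge Ps − Pb = 33 gives 340/7 + (1/7)Q − (102.4 - 0.2Q) = 33, so Q' = 253.25.
Then Pb = 102.4 − 0.2·253.25 = 51.75 and Ps = 340/7 + (1/7)·253.25 = 84.75.
The subsidy expands output by 253.25 − 157 = 96.25 past the efficient level; on those units the gap between marginal cost and willingness to pay runs from 0 up to 33.
DWL = ½ × 33 × 96.25 = 1588.125.

Deadweight loss = £1588.125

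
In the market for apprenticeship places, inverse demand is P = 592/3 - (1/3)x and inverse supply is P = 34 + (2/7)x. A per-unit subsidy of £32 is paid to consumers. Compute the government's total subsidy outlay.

Pre-subsidy: 592/3 - (1/3)x = 34 + (2/7)x gives x* = 3430/13 and P* = 1422/13.
With the rebate, buyers effectively pay Pb = Ps − 32, where Ps is the price sellers receive.
On the curves, Pb = 592/3 - (1/3)x and Ps = 34 + (2/7)x; the wedge Ps − Pb = 32 gives 34 + (2/7)x − (592/3 - (1/3)x) = 32, so x' = 4102/13.
Then Pb = 592/3 − (1/3)·(4102/13) = 1198/13 and Ps = 34 + (2/7)·(4102/13) = 1614/13.
Government outlay = subsidy × quantity = 32 × 4102/13 = 131264/13.

Government cost = 131264/13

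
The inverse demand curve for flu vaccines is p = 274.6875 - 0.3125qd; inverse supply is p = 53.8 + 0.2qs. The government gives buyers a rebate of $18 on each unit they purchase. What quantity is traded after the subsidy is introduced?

Pre-subsidy: 274.6875 - 0.3125q = 53.8 + 0.2q gives q* = 431 and p* = 140.
With the rebate, buyers effectively pay pb = ps − 18, where ps is the price sellers receive.
On the curves, pb = 274.6875 - 0.3125q and ps = 53.8 + 0.2q; the wedge ps − pb = 18 gives 53.8 + 0.2q − (274.6875 - 0.3125q) = 18, so q' = 19111/41.
Then pb = 274.6875 − 0.3125·(19111/41) = 5290/41 and ps = 53.8 + 0.2·(19111/41) = 6028/41.

q' = 19111/41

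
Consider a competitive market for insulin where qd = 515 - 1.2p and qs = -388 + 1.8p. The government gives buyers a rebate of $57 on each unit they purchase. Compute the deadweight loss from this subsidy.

Pre-subsidy: 515 - 1.2p = -388 + 1.8p gives p* = 301, q* = 153.8.
With the rebate, buyers effectively pay pb = ps − 57, where ps is the price sellers receive.
Demand in terms of ps becomes qd = 515 − 1.2(ps − 57) = 583.4 - 1.2ps. Setting this equal to supply: 583.4 - 1.2ps = -388 + 1.8ps, so ps = 323.8.
Buyers pay pb = 323.8 − 57 = 266.8; q' = -388 + 1.8·323.8 = 194.84.
The subsidy expands output by 194.84 − 153.8 = 41.04 past the efficient level; on those units the gap between marginal cost and willingness to pay runs from 0 up to 57.
DWL = ½ × 57 × 41.04 = 1169.64.

Deadweight loss = $1169.64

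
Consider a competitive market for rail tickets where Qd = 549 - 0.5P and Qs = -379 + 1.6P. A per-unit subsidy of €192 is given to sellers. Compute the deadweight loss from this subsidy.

Pre-subsidy: 549 - 0.5P = -379 + 1.6P gives P* = 9280/21, Q* = 6889/21.
With the subsidy, sellers receive Ps = Pb + 192 for each unit, where Pb is the price buyers pay.
Supply in terms of Pb becomes Qs = -379 + 1.6(Pb + 192) = -71.8 + 1.6Pb. Setting this equal to demand: 549 - 0.5Pb = -71.8 + 1.6Pb, so Pb = 6208/21.
Sellers receive Ps = 6208/21 + 192 = 10240/21; Q' = 549 − 0.5·(6208/21) = 8425/21.
The subsidy expands output by 8425/21 − 6889/21 = 512/7 past the efficient level; on those units the gap between marginal cost and willingness to pay runs from 0 up to 192.
DWL = ½ × 192 × 512/7 = 49152/7.

Deadweight loss = 49152/7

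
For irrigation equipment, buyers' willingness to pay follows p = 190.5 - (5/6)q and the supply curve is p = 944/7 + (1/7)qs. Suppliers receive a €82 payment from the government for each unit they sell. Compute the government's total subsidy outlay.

Pre-subsidy: 190.5 - (5/6)q = 944/7 + (1/7)q gives q* = 57 and p* = 143.
With the subsidy, sellers receive ps = pb + 82 for each unit, where pb is the price buyers pay.
On the curves, pb = 190.5 - (5/6)q and ps = 944/7 + (1/7)q; the wedge ps − pb = 82 gives 944/7 + (1/7)q − (190.5 - (5/6)q) = 82, so q' = 141.
Then pb = 190.5 − (5/6)·141 = 73 and ps = 944/7 + (1/7)·141 = 155.
Government outlay = subsidy × quantity = 82 × 141 = 11562.

Government cost = €11562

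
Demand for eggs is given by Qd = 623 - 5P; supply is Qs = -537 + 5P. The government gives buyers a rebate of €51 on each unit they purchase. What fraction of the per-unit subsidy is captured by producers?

Producer share = 0.5

Pre-subsidy: 623 - 5P = -537 + 5P gives P* = 116, Q* = 43.
With the rebate, buyers effectively pay Pb = Ps − 51, where Ps is the price sellers receive.
Demand in terms of Ps becomes Qd = 623 − 5(Ps − 51) = 878 - 5Ps. Setting this equal to supply: 878 - 5Ps = -537 + 5Ps, so Ps = 141.5.
Buyers pay Pb = 141.5 − 51 = 90.5; Q' = -537 + 5·141.5 = 170.5.
Buyers' price falls by P* − Pb = 116 − 90.5 = 25.5; sellers' price rises by Ps − P* = 141.5 − 116 = 25.5.
So producers capture 25.5/51 = 0.5 of each unit of subsidy.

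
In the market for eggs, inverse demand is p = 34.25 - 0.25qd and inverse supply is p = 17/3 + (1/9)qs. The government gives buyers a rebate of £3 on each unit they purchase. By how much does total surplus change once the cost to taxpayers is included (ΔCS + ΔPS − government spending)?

Pre-subsidy: 34.25 - 0.25q = 17/3 + (1/9)q gives q* = 1029/13 and p* = 188/13.
With the rebate, buyers effectively pay pb = ps − 3, where ps is the price sellers receive.
On the curves, pb = 34.25 - 0.25q and ps = 17/3 + (1/9)q; the wedge ps − pb = 3 gives 17/3 + (1/9)q − (34.25 - 0.25q) = 3, so q' = 1137/13.
Then pb = 34.25 − 0.25·(1137/13) = 161/13 and ps = 17/3 + (1/9)·(1137/13) = 200/13.
ΔCS = ½(1029/13 + 1137/13)(188/13 − 161/13) = 29241/169; ΔPS = ½(1029/13 + 1137/13)(200/13 − 188/13) = 12996/169.
Government spending = 3 × 1137/13 = 3411/13.
Net change = 29241/169 + 12996/169 − 3411/13 = -162/13. The loss equals the DWL triangle ½·3·108/13.

Net change in total surplus = -162/13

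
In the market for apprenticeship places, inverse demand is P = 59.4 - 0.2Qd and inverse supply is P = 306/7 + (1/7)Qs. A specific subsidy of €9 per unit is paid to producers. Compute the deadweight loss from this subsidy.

Pre-subsidy: 59.4 - 0.2Q = 306/7 + (1/7)Q gives Q* = 45.75 and P* = 50.25.
With the subsidy, sellers receive Ps = Pb + 9 for each unit, where Pb is the price buyers pay.
On the curves, Pb = 59.4 - 0.2Q and Ps = 306/7 + (1/7)Q; the wedge Ps − Pb = 9 gives 306/7 + (1/7)Q − (59.4 - 0.2Q) = 9, so Q' = 72.
Then Pb = 59.4 − 0.2·72 = 45 and Ps = 306/7 + (1/7)·72 = 54.
The subsidy expands output by 72 − 45.75 = 26.25 past the efficient level; on those units the gap between marginal cost and willingness to pay runs from 0 up to 9.
DWL = ½ × 9 × 26.25 = 118.125.

Deadweight loss = €118.125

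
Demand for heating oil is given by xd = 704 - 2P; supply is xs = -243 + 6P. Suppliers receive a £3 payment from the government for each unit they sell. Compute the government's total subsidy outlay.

Government cost = £1415.25

Pre-subsidy: 704 - 2P = -243 + 6P gives P* = 118.375, x* = 467.25.
With the subsidy, sellers receive Ps = Pb + 3 for each unit, where Pb is the price buyers pay.
Supply in terms of Pb becomes xs = -243 + 6(Pb + 3) = -225 + 6Pb. Setting this equal to demand: 704 - 2Pb = -225 + 6Pb, so Pb = 116.125.
Sellers receive Ps = 116.125 + 3 = 119.125; x' = 704 − 2·116.125 = 471.75.
Government outlay = subsidy × quantity = 3 × 471.75 = 1415.25.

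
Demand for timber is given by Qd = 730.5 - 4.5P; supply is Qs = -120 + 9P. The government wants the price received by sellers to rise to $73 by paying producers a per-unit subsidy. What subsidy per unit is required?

Required subsidy s = $30 per unit

At a seller price of 73, quantity supplied is -120 + 9·73 = 537.
Buyers absorb 537 only when they pay Pb with 730.5 − 4.5·Pb = 537, i.e. Pb = 43.
s = Ps − Pb = 73 − 43 = 30.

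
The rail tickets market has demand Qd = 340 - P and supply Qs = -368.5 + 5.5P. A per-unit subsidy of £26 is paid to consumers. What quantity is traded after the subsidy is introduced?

Pre-subsidy: 340 - P = -368.5 + 5.5P gives P* = 109, Q* = 231.
With the rebate, buyers effectively pay Pb = Ps − 26, where Ps is the price sellers receive.
Demand in terms of Ps becomes Qd = 340 − 1(Ps − 26) = 366 - Ps. Setting this equal to supply: 366 - Ps = -368.5 + 5.5Ps, so Ps = 113.
Buyers pay Pb = 113 − 26 = 87; Q' = -368.5 + 5.5·113 = 253.

Q' = 253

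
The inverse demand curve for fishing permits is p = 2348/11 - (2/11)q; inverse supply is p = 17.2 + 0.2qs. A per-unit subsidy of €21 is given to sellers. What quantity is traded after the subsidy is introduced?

q' = 569

Pre-subsidy: 2348/11 - (2/11)q = 17.2 + 0.2q gives q* = 514 and p* = 120.
With the subsidy, sellers receive ps = pb + 21 for each unit, where pb is the price buyers pay.
On the curves, pb = 2348/11 - (2/11)q and ps = 17.2 + 0.2q; the wedge ps − pb = 21 gives 17.2 + 0.2q − (2348/11 - (2/11)q) = 21, so q' = 569.
Then pb = 2348/11 − (2/11)·569 = 110 and ps = 17.2 + 0.2·569 = 131.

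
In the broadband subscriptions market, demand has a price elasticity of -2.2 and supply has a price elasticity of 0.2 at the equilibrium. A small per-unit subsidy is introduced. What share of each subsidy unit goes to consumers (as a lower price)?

For a small subsidy around the equilibrium, the benefit split depends on the relative slopes, which at a point are proportional to the elasticities.
Buyer share = εs/(εs + |εd|) = 0.2/(0.2 + 2.2) = 1/12; seller share = |εd|/(εs + |εd|) = 11/12.

Consumer share = 1/12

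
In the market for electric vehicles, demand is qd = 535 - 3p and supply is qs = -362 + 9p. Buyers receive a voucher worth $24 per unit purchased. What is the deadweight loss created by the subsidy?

Pre-subsidy: 535 - 3p = -362 + 9p gives p* = 74.75, q* = 310.75.
With the rebate, buyers effectively pay pb = ps − 24, where ps is the price sellers receive.
Demand in terms of ps becomes qd = 535 − 3(ps − 24) = 607 - 3ps. Setting this equal to supply: 607 - 3ps = -362 + 9ps, so ps = 80.75.
Buyers pay pb = 80.75 − 24 = 56.75; q' = -362 + 9·80.75 = 364.75.
The subsidy expands output by 364.75 − 310.75 = 54 past the efficient level; on those units the gap between marginal cost and willingness to pay runs from 0 up to 24.
DWL = ½ × 24 × 54 = 648.

Deadweight loss = $648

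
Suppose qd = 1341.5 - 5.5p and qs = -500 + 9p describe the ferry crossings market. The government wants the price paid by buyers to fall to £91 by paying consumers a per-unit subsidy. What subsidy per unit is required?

Required subsidy s = £58 per unit

At a buyer price of 91, quantity demanded is 1341.5 − 5.5·91 = 841.
Sellers supply 841 only when they receive ps with -500 + 9·ps = 841, i.e. ps = 149.
s = ps − pb = 149 − 91 = 58.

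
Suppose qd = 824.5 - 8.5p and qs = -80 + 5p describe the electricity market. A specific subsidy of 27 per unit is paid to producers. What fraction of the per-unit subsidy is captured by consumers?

Consumer share = 10/27

Pre-subsidy: 824.5 - 8.5p = -80 + 5p gives p* = 67, q* = 255.
With the subsidy, sellers receive ps = pb + 27 for each unit, where pb is the price buyers pay.
Supply in terms of pb becomes qs = -80 + 5(pb + 27) = 55 + 5pb. Setting this equal to demand: 824.5 - 8.5pb = 55 + 5pb, so pb = 57.
Sellers receive ps = 57 + 27 = 84; q' = 824.5 − 8.5·57 = 340.
Buyers' price falls by p* − pb = 67 − 57 = 10; sellers' price rises by ps − p* = 84 − 67 = 17.
So consumers capture 10/27 = 10/27 of each unit of subsidy.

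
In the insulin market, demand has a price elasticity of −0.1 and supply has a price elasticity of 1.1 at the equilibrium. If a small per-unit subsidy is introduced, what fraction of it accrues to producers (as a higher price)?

For a small subsidy around the equilibrium, the benefit split depends on the relative slopes, which at a point are proportional to the elasticities.
Buyer share = εs/(εs + |εd|) = 1.1/(1.1 + 0.1) = 11/12; seller share = |εd|/(εs + |εd|) = 1/12.
So producers capture 1/12 of the subsidy.

Producer share = 1/12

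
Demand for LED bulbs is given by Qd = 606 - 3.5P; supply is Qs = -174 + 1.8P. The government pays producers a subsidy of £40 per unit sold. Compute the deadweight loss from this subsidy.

Pre-subsidy: 606 - 3.5P = -174 + 1.8P gives P* = 7800/53, Q* = 4818/53.
With the subsidy, sellers receive Ps = Pb + 40 for each unit, where Pb is the price buyers pay.
Supply in terms of Pb becomes Qs = -174 + 1.8(Pb + 40) = -102 + 1.8Pb. Setting this equal to demand: 606 - 3.5Pb = -102 + 1.8Pb, so Pb = 7080/53.
Sellers receive Ps = 7080/53 + 40 = 9200/53; Q' = 606 − 3.5·(7080/53) = 7338/53.
The subsidy expands output by 7338/53 − 4818/53 = 2520/53 past the efficient level; on those units the gap between marginal cost and willingness to pay runs from 0 up to 40.
DWL = ½ × 40 × 2520/53 = 50400/53.

Deadweight loss = 50400/53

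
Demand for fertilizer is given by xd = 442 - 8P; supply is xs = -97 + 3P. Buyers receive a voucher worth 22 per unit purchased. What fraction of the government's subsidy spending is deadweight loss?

Pre-subsidy: 442 - 8P = -97 + 3P gives P* = 49, x* = 50.
With the rebate, buyers effectively pay Pb = Ps − 22, where Ps is the price sellers receive.
Demand in terms of Ps becomes xd = 442 − 8(Ps − 22) = 618 - 8Ps. Setting this equal to supply: 618 - 8Ps = -97 + 3Ps, so Ps = 65.
Buyers pay Pb = 65 − 22 = 43; x' = -97 + 3·65 = 98.
ΔCS = ½(50 + 98)(49 − 43) = 444; ΔPS = ½(50 + 98)(65 − 49) = 1184.
Government spending = 22 × 98 = 2156.
DWL = ½ × 22 × (98 − 50) = 528; fraction = 528 / 2156 = 12/49.

DWL / government spending = 12/49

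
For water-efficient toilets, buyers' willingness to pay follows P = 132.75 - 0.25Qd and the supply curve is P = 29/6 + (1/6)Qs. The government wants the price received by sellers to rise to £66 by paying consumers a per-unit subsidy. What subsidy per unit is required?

Required subsidy s = £25 per unit

At a seller price of 66, quantity supplied is -29 + 6·66 = 367.
Buyers absorb 367 only when they pay Pb = 132.75 − 0.25·367 = 41.
s = Ps − Pb = 66 − 41 = 25.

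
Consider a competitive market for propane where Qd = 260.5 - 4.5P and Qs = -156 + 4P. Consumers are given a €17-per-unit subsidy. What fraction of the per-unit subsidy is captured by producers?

Pre-subsidy: 260.5 - 4.5P = -156 + 4P gives P* = 49, Q* = 40.
With the rebate, buyers effectively pay Pb = Ps − 17, where Ps is the price sellers receive.
Demand in terms of Ps becomes Qd = 260.5 − 4.5(Ps − 17) = 337 - 4.5Ps. Setting this equal to supply: 337 - 4.5Ps = -156 + 4Ps, so Ps = 58.
Buyers pay Pb = 58 − 17 = 41; Q' = -156 + 4·58 = 76.
Buyers' price falls by P* − Pb = 49 − 41 = 8; sellers' price rises by Ps − P* = 58 − 49 = 9.
So producers capture 9/17 = 9/17 of each unit of subsidy.

Producer share = 9/17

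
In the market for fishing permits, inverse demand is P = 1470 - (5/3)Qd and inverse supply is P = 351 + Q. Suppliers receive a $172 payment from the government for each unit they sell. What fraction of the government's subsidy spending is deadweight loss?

DWL / government spending = 86/1291

Pre-subsidy: 1470 - (5/3)Q = 351 + Q gives Q* = 419.625 and P* = 770.625.
With the subsidy, sellers receive Ps = Pb + 172 for each unit, where Pb is the price buyers pay.
On the curves, Pb = 1470 - (5/3)Q and Ps = 351 + Q; the wedge Ps − Pb = 172 gives 351 + Q − (1470 - (5/3)Q) = 172, so Q' = 484.125.
Then Pb = 1470 − (5/3)·484.125 = 663.125 and Ps = 351 + 1·484.125 = 835.125.
ΔCS = ½(419.625 + 484.125)(770.625 − 663.125) = 48576.5625; ΔPS = ½(419.625 + 484.125)(835.125 − 770.625) = 29145.9375.
Government spending = 172 × 484.125 = 83269.5.
DWL = ½ × 172 × (484.125 − 419.625) = 5547; fraction = 5547 / 83269.5 = 86/1291.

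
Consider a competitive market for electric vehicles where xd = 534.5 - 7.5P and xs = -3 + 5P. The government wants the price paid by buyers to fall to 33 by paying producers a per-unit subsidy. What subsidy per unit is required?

Required subsidy s = 25 per unit

At a buyer price of 33, quantity demanded is 534.5 − 7.5·33 = 287.
Sellers supply 287 only when they receive Ps with -3 + 5·Ps = 287, i.e. Ps = 58.
s = Ps − Pb = 58 − 33 = 25.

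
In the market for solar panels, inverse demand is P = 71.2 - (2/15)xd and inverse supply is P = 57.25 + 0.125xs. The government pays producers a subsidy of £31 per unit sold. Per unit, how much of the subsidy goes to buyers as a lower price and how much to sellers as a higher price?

Pre-subsidy: 71.2 - (2/15)x = 57.25 + 0.125x gives x* = 54 and P* = 64.
With the subsidy, sellers receive Ps = Pb + 31 for each unit, where Pb is the price buyers pay.
On the curves, Pb = 71.2 - (2/15)x and Ps = 57.25 + 0.125x; the wedge Ps − Pb = 31 gives 57.25 + 0.125x − (71.2 - (2/15)x) = 31, so x' = 174.
Then Pb = 71.2 − (2/15)·174 = 48 and Ps = 57.25 + 0.125·174 = 79.
Buyers' price falls by P* − Pb = 64 − 48 = 16; sellers' price rises by Ps − P* = 79 − 64 = 15.

Buyers gain £16 per unit; sellers gain £15 per unit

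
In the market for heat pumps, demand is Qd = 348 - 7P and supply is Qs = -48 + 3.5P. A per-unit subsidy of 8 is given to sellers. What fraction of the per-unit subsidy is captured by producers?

Producer share = 2/3

Pre-subsidy: 348 - 7P = -48 + 3.5P gives P* = 264/7, Q* = 84.
With the subsidy, sellers receive Ps = Pb + 8 for each unit, where Pb is the price buyers pay.
Supply in terms of Pb becomes Qs = -48 + 3.5(Pb + 8) = -20 + 3.5Pb. Setting this equal to demand: 348 - 7Pb = -20 + 3.5Pb, so Pb = 736/21.
Sellers receive Ps = 736/21 + 8 = 904/21; Q' = 348 − 7·(736/21) = 308/3.
Buyers' price falls by P* − Pb = 264/7 − 736/21 = 8/3; sellers' price rises by Ps − P* = 904/21 − 264/7 = 16/3.
So producers capture (16/3)/8 = 2/3 of each unit of subsidy.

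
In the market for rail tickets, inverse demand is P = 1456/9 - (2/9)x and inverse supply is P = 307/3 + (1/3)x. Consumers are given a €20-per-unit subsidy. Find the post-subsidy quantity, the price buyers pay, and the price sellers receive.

Pre-subsidy: 1456/9 - (2/9)x = 307/3 + (1/3)x gives x* = 107 and P* = 138.
With the rebate, buyers effectively pay Pb = Ps − 20, where Ps is the price sellers receive.
On the curves, Pb = 1456/9 - (2/9)x and Ps = 307/3 + (1/3)x; the wedge Ps − Pb = 20 gives 307/3 + (1/3)x − (1456/9 - (2/9)x) = 20, so x' = 143.
Then Pb = 1456/9 − (2/9)·143 = 130 and Ps = 307/3 + (1/3)·143 = 150.

x' = 143; buyers pay €130; sellers receive €150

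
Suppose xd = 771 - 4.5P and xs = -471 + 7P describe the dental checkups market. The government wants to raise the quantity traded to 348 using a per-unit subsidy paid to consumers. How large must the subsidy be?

Required subsidy s = 23 per unit

At x = 348, invert demand for the buyer price: Pb = (771 − 348)/4.5 = 94; invert supply for the seller price: Ps = (348 − (-471))/7 = 117.
The subsidy must fill the gap: s = Ps − Pb = 117 − 94 = 23.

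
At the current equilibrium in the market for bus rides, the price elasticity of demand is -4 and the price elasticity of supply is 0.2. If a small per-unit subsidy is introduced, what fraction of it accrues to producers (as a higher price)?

Producer share = 20/21

For a small subsidy around the equilibrium, the benefit split depends on the relative slopes, which at a point are proportional to the elasticities.
Buyer share = εs/(εs + |εd|) = 0.2/(0.2 + 4) = 1/21; seller share = |εd|/(εs + |εd|) = 20/21.
So producers capture 20/21 of the subsidy.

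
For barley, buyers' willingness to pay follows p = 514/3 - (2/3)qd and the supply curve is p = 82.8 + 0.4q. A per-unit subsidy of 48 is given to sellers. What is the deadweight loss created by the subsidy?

Pre-subsidy: 514/3 - (2/3)q = 82.8 + 0.4q gives q* = 83 and p* = 116.
With the subsidy, sellers receive ps = pb + 48 for each unit, where pb is the price buyers pay.
On the curves, pb = 514/3 - (2/3)q and ps = 82.8 + 0.4q; the wedge ps − pb = 48 gives 82.8 + 0.4q − (514/3 - (2/3)q) = 48, so q' = 128.
Then pb = 514/3 − (2/3)·128 = 86 and ps = 82.8 + 0.4·128 = 134.
The subsidy expands output by 128 − 83 = 45 past the efficient level; on those units the gap between marginal cost and willingness to pay runs from 0 up to 48.
DWL = ½ × 48 × 45 = 1080.

Deadweight loss = 1080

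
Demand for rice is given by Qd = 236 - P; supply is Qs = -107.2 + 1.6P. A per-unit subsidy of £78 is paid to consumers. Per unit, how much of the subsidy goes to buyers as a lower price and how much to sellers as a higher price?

Buyers gain £48 per unit; sellers gain £30 per unit

Pre-subsidy: 236 - P = -107.2 + 1.6P gives P* = 132, Q* = 104.
With the rebate, buyers effectively pay Pb = Ps − 78, where Ps is the price sellers receive.
Demand in terms of Ps becomes Qd = 236 − 1(Ps − 78) = 314 - Ps. Setting this equal to supply: 314 - Ps = -107.2 + 1.6Ps, so Ps = 162.
Buyers pay Pb = 162 − 78 = 84; Q' = -107.2 + 1.6·162 = 152.
Buyers' price falls by P* − Pb = 132 − 84 = 48; sellers' price rises by Ps − P* = 162 − 132 = 30.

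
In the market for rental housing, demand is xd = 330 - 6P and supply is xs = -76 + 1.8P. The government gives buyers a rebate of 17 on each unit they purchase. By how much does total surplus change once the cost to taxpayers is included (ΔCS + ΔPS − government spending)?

Net change in total surplus = -2601/13

Pre-subsidy: 330 - 6P = -76 + 1.8P gives P* = 2030/39, x* = 230/13.
With the rebate, buyers effectively pay Pb = Ps − 17, where Ps is the price sellers receive.
Demand in terms of Ps becomes xd = 330 − 6(Ps − 17) = 432 - 6Ps. Setting this equal to supply: 432 - 6Ps = -76 + 1.8Ps, so Ps = 2540/39.
Buyers pay Pb = 2540/39 − 17 = 1877/39; x' = -76 + 1.8·(2540/39) = 536/13.
ΔCS = ½(230/13 + 536/13)(2030/39 − 1877/39) = 19533/169; ΔPS = ½(230/13 + 536/13)(2540/39 − 2030/39) = 65110/169.
Government spending = 17 × 536/13 = 9112/13.
Net change = 19533/169 + 65110/169 − 9112/13 = -2601/13. The loss equals the DWL triangle ½·17·306/13.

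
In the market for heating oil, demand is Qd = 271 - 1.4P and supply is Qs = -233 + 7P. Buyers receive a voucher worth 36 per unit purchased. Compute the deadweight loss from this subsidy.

Pre-subsidy: 271 - 1.4P = -233 + 7P gives P* = 60, Q* = 187.
With the rebate, buyers effectively pay Pb = Ps − 36, where Ps is the price sellers receive.
Demand in terms of Ps becomes Qd = 271 − 1.4(Ps − 36) = 321.4 - 1.4Ps. Setting this equal to supply: 321.4 - 1.4Ps = -233 + 7Ps, so Ps = 66.
Buyers pay Pb = 66 − 36 = 30; Q' = -233 + 7·66 = 229.
The subsidy expands output by 229 − 187 = 42 past the efficient level; on those units the gap between marginal cost and willingness to pay runs from 0 up to 36.
DWL = ½ × 36 × 42 = 756.

Deadweight loss = 756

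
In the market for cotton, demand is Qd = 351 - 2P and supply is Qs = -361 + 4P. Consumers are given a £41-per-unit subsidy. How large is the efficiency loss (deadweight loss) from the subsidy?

Deadweight loss = 3362/3

Pre-subsidy: 351 - 2P = -361 + 4P gives P* = 356/3, Q* = 341/3.
With the rebate, buyers effectively pay Pb = Ps − 41, where Ps is the price sellers receive.
Demand in terms of Ps becomes Qd = 351 − 2(Ps − 41) = 433 - 2Ps. Setting this equal to supply: 433 - 2Ps = -361 + 4Ps, so Ps = 397/3.
Buyers pay Pb = 397/3 − 41 = 274/3; Q' = -361 + 4·(397/3) = 505/3.
The subsidy expands output by 505/3 − 341/3 = 164/3 past the efficient level; on those units the gap between marginal cost and willingness to pay runs from 0 up to 41.
DWL = ½ × 41 × 164/3 = 3362/3.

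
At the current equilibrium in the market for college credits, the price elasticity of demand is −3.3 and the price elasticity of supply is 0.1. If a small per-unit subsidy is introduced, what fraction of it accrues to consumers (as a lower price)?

Consumer share = 1/34

For a small subsidy around the equilibrium, the benefit split depends on the relative slopes, which at a point are proportional to the elasticities.
Buyer share = εs/(εs + |εd|) = 0.1/(0.1 + 3.3) = 1/34; seller share = |εd|/(εs + |εd|) = 33/34.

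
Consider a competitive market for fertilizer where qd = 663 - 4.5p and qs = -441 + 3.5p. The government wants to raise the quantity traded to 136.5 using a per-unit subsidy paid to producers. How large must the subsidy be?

Required subsidy s = 48 per unit

At q = 136.5, invert demand for the buyer price: pb = (663 − 136.5)/4.5 = 117; invert supply for the seller price: ps = (136.5 − (-441))/3.5 = 165.
The subsidy must fill the gap: s = ps − pb = 165 − 117 = 48.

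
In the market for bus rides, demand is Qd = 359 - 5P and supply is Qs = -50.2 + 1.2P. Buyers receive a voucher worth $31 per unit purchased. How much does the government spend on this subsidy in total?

Pre-subsidy: 359 - 5P = -50.2 + 1.2P gives P* = 66, Q* = 29.
With the rebate, buyers effectively pay Pb = Ps − 31, where Ps is the price sellers receive.
Demand in terms of Ps becomes Qd = 359 − 5(Ps − 31) = 514 - 5Ps. Setting this equal to supply: 514 - 5Ps = -50.2 + 1.2Ps, so Ps = 91.
Buyers pay Pb = 91 − 31 = 60; Q' = -50.2 + 1.2·91 = 59.
Government outlay = subsidy × quantity = 31 × 59 = 1829.

Government cost = $1829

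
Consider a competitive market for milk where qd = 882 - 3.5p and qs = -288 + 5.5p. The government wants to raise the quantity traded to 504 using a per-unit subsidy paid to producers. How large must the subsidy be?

Required subsidy s = 36 per unit

At q = 504, invert demand for the buyer price: pb = (882 − 504)/3.5 = 108; invert supply for the seller price: ps = (504 − (-288))/5.5 = 144.
The subsidy must fill the gap: s = ps − pb = 144 − 108 = 36.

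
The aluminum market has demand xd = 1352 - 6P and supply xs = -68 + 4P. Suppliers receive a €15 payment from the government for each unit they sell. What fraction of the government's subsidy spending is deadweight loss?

Pre-subsidy: 1352 - 6P = -68 + 4P gives P* = 142, x* = 500.
With the subsidy, sellers receive Ps = Pb + 15 for each unit, where Pb is the price buyers pay.
Supply in terms of Pb becomes xs = -68 + 4(Pb + 15) = -8 + 4Pb. Setting this equal to demand: 1352 - 6Pb = -8 + 4Pb, so Pb = 136.
Sellers receive Ps = 136 + 15 = 151; x' = 1352 − 6·136 = 536.
ΔCS = ½(500 + 536)(142 − 136) = 3108; ΔPS = ½(500 + 536)(151 − 142) = 4662.
Government spending = 15 × 536 = 8040.
DWL = ½ × 15 × (536 − 500) = 270; fraction = 270 / 8040 = 9/268.

DWL / government spending = 9/268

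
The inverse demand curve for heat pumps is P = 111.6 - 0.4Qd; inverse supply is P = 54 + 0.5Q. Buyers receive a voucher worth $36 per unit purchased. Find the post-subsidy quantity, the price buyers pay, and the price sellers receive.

Pre-subsidy: 111.6 - 0.4Q = 54 + 0.5Q gives Q* = 64 and P* = 86.
With the rebate, buyers effectively pay Pb = Ps − 36, where Ps is the price sellers receive.
On the curves, Pb = 111.6 - 0.4Q and Ps = 54 + 0.5Q; the wedge Ps − Pb = 36 gives 54 + 0.5Q − (111.6 - 0.4Q) = 36, so Q' = 104.
Then Pb = 111.6 − 0.4·104 = 70 and Ps = 54 + 0.5·104 = 106.

Q' = 104; buyers pay $70; sellers receive $106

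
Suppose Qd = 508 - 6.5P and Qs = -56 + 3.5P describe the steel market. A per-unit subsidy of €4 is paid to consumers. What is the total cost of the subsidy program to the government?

Government cost = €602

Pre-subsidy: 508 - 6.5P = -56 + 3.5P gives P* = 56.4, Q* = 141.4.
With the rebate, buyers effectively pay Pb = Ps − 4, where Ps is the price sellers receive.
Demand in terms of Ps becomes Qd = 508 − 6.5(Ps − 4) = 534 - 6.5Ps. Setting this equal to supply: 534 - 6.5Ps = -56 + 3.5Ps, so Ps = 59.
Buyers pay Pb = 59 − 4 = 55; Q' = -56 + 3.5·59 = 150.5.
Government outlay = subsidy × quantity = 4 × 150.5 = 602.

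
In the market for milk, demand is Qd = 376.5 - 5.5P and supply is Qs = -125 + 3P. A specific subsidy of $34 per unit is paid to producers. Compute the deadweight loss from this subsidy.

Deadweight loss = $1122

Pre-subsidy: 376.5 - 5.5P = -125 + 3P gives P* = 59, Q* = 52.
With the subsidy, sellers receive Ps = Pb + 34 for each unit, where Pb is the price buyers pay.
Supply in terms of Pb becomes Qs = -125 + 3(Pb + 34) = -23 + 3Pb. Setting this equal to demand: 376.5 - 5.5Pb = -23 + 3Pb, so Pb = 47.
Sellers receive Ps = 47 + 34 = 81; Q' = 376.5 − 5.5·47 = 118.
The subsidy expands output by 118 − 52 = 66 past the efficient level; on those units the gap between marginal cost and willingness to pay runs from 0 up to 34.
DWL = ½ × 34 × 66 = 1122.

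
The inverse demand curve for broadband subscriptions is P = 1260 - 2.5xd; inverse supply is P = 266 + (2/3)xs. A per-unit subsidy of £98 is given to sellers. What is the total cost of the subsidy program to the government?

Government cost = 642096/19

Pre-subsidy: 1260 - 2.5x = 266 + (2/3)x gives x* = 5964/19 and P* = 9030/19.
With the subsidy, sellers receive Ps = Pb + 98 for each unit, where Pb is the price buyers pay.
On the curves, Pb = 1260 - 2.5x and Ps = 266 + (2/3)x; the wedge Ps − Pb = 98 gives 266 + (2/3)x − (1260 - 2.5x) = 98, so x' = 6552/19.
Then Pb = 1260 − 2.5·(6552/19) = 7560/19 and Ps = 266 + (2/3)·(6552/19) = 9422/19.
Government outlay = subsidy × quantity = 98 × 6552/19 = 642096/19.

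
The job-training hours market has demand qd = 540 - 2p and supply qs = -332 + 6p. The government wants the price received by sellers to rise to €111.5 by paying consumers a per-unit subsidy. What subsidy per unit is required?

At a seller price of 111.5, quantity supplied is -332 + 6·111.5 = 337.
Buyers absorb 337 only when they pay pb with 540 − 2·pb = 337, i.e. pb = 101.5.
s = ps − pb = 111.5 − 101.5 = 10.

Required subsidy s = €10 per unit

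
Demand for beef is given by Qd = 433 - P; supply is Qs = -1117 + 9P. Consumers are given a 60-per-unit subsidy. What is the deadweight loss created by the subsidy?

Deadweight loss = 1620

Pre-subsidy: 433 - P = -1117 + 9P gives P* = 155, Q* = 278.
With the rebate, buyers effectively pay Pb = Ps − 60, where Ps is the price sellers receive.
Demand in terms of Ps becomes Qd = 433 − 1(Ps − 60) = 493 - Ps. Setting this equal to supply: 493 - Ps = -1117 + 9Ps, so Ps = 161.
Buyers pay Pb = 161 − 60 = 101; Q' = -1117 + 9·161 = 332.
The subsidy expands output by 332 − 278 = 54 past the efficient level; on those units the gap between marginal cost and willingness to pay runs from 0 up to 60.
DWL = ½ × 60 × 54 = 1620.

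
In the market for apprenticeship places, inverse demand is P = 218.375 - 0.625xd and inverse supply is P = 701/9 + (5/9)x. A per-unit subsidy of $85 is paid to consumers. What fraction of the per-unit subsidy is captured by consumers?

Consumer share = 9/17

Pre-subsidy: 218.375 - 0.625x = 701/9 + (5/9)x gives x* = 119 and P* = 144.
With the rebate, buyers effectively pay Pb = Ps − 85, where Ps is the price sellers receive.
On the curves, Pb = 218.375 - 0.625x and Ps = 701/9 + (5/9)x; the wedge Ps − Pb = 85 gives 701/9 + (5/9)x − (218.375 - 0.625x) = 85, so x' = 191.
Then Pb = 218.375 − 0.625·191 = 99 and Ps = 701/9 + (5/9)·191 = 184.
Buyers' price falls by P* − Pb = 144 − 99 = 45; sellers' price rises by Ps − P* = 184 − 144 = 40.
So consumers capture 45/85 = 9/17 of each unit of subsidy.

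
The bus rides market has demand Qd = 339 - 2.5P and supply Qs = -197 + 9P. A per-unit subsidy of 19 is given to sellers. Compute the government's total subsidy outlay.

Government cost = 113468/23

Pre-subsidy: 339 - 2.5P = -197 + 9P gives P* = 1072/23, Q* = 5117/23.
With the subsidy, sellers receive Ps = Pb + 19 for each unit, where Pb is the price buyers pay.
Supply in terms of Pb becomes Qs = -197 + 9(Pb + 19) = -26 + 9Pb. Setting this equal to demand: 339 - 2.5Pb = -26 + 9Pb, so Pb = 730/23.
Sellers receive Ps = 730/23 + 19 = 1167/23; Q' = 339 − 2.5·(730/23) = 5972/23.
Government outlay = subsidy × quantity = 19 × 5972/23 = 113468/23.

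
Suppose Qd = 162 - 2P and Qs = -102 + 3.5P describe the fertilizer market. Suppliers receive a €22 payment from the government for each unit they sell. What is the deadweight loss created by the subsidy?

Deadweight loss = €308

Pre-subsidy: 162 - 2P = -102 + 3.5P gives P* = 48, Q* = 66.
With the subsidy, sellers receive Ps = Pb + 22 for each unit, where Pb is the price buyers pay.
Supply in terms of Pb becomes Qs = -102 + 3.5(Pb + 22) = -25 + 3.5Pb. Setting this equal to demand: 162 - 2Pb = -25 + 3.5Pb, so Pb = 34.
Sellers receive Ps = 34 + 22 = 56; Q' = 162 − 2·34 = 94.
The subsidy expands output by 94 − 66 = 28 past the efficient level; on those units the gap between marginal cost and willingness to pay runs from 0 up to 22.
DWL = ½ × 22 × 28 = 308.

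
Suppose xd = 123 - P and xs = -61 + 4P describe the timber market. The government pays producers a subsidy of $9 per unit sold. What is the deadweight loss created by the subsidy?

Deadweight loss = $32.4

Pre-subsidy: 123 - P = -61 + 4P gives P* = 36.8, x* = 86.2.
With the subsidy, sellers receive Ps = Pb + 9 for each unit, where Pb is the price buyers pay.
Supply in terms of Pb becomes xs = -61 + 4(Pb + 9) = -25 + 4Pb. Setting this equal to demand: 123 - Pb = -25 + 4Pb, so Pb = 29.6.
Sellers receive Ps = 29.6 + 9 = 38.6; x' = 123 − 1·29.6 = 93.4.
The subsidy expands output by 93.4 − 86.2 = 7.2 past the efficient level; on those units the gap between marginal cost and willingness to pay runs from 0 up to 9.
DWL = ½ × 9 × 7.2 = 32.4.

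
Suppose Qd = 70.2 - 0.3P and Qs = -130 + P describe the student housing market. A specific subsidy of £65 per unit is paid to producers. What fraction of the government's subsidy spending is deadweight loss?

Pre-subsidy: 70.2 - 0.3P = -130 + P gives P* = 154, Q* = 24.
With the subsidy, sellers receive Ps = Pb + 65 for each unit, where Pb is the price buyers pay.
Supply in terms of Pb becomes Qs = -130 + 1(Pb + 65) = -65 + Pb. Setting this equal to demand: 70.2 - 0.3Pb = -65 + Pb, so Pb = 104.
Sellers receive Ps = 104 + 65 = 169; Q' = 70.2 − 0.3·104 = 39.
ΔCS = ½(24 + 39)(154 − 104) = 1575; ΔPS = ½(24 + 39)(169 − 154) = 472.5.
Government spending = 65 × 39 = 2535.
DWL = ½ × 65 × (39 − 24) = 487.5; fraction = 487.5 / 2535 = 5/26.

DWL / government spending = 5/26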